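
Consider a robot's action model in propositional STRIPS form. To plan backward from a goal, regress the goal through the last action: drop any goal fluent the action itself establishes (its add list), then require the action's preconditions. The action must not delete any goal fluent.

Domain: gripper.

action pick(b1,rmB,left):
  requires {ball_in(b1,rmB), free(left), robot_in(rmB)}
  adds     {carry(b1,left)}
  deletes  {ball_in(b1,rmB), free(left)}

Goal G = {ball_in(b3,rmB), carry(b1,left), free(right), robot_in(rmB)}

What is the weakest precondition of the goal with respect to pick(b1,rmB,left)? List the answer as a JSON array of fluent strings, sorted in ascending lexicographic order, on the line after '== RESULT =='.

Compute (G \ add) ∪ pre:
  G ∩ del = {}  (empty — regression defined)
  G \ add = {ball_in(b3,rmB), carry(b1,left), free(right), robot_in(rmB)} \ {carry(b1,left)} = {ball_in(b3,rmB), free(right), robot_in(rmB)}
  ∪ pre   = {ball_in(b3,rmB), free(right), robot_in(rmB)} ∪ {ball_in(b1,rmB), free(left), robot_in(rmB)}
          = {ball_in(b1,rmB), ball_in(b3,rmB), free(left), free(right), robot_in(rmB)}

== RESULT ==
["ball_in(b1,rmB)", "ball_in(b3,rmB)", "free(left)", "free(right)", "robot_in(rmB)"]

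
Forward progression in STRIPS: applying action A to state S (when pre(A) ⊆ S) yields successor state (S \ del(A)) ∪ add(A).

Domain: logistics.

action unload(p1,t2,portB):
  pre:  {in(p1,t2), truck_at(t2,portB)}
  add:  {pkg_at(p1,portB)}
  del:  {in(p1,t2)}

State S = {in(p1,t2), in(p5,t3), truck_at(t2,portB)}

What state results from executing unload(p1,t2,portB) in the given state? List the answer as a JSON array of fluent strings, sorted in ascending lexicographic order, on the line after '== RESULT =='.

Progress:
  pre ⊆ S: {in(p1,t2), truck_at(t2,portB)} ⊆ S  — applicable
  S \ del = {in(p5,t3), truck_at(t2,portB)}
  ∪ add   = {in(p5,t3), pkg_at(p1,portB), truck_at(t2,portB)}

== RESULT ==
["in(p5,t3)", "pkg_at(p1,portB)", "truck_at(t2,portB)"]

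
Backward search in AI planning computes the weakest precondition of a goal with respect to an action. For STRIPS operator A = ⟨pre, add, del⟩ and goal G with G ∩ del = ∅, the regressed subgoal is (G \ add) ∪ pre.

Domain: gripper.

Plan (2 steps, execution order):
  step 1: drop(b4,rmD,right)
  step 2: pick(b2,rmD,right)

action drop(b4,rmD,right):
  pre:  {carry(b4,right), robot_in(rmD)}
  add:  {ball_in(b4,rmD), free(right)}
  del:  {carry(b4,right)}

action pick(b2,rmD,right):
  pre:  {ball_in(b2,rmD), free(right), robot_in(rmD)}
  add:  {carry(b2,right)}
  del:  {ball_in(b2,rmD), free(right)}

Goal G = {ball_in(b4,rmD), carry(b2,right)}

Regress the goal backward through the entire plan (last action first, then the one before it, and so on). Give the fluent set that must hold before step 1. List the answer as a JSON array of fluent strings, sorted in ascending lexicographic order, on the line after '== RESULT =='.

Regress step by step:
  through step 2 (pick(b2,rmD,right)): drop {carry(b2,right)}, keep {ball_in(b4,rmD)}, require {ball_in(b2,rmD), free(right), robot_in(rmD)}
    → {ball_in(b2,rmD), ball_in(b4,rmD), free(right), robot_in(rmD)}
  through step 1 (drop(b4,rmD,right)): drop {ball_in(b4,rmD), free(right)}, keep {ball_in(b2,rmD), robot_in(rmD)}, require {carry(b4,right), robot_in(rmD)}
    → {ball_in(b2,rmD), carry(b4,right), robot_in(rmD)}

== RESULT ==
["ball_in(b2,rmD)", "carry(b4,right)", "robot_in(rmD)"]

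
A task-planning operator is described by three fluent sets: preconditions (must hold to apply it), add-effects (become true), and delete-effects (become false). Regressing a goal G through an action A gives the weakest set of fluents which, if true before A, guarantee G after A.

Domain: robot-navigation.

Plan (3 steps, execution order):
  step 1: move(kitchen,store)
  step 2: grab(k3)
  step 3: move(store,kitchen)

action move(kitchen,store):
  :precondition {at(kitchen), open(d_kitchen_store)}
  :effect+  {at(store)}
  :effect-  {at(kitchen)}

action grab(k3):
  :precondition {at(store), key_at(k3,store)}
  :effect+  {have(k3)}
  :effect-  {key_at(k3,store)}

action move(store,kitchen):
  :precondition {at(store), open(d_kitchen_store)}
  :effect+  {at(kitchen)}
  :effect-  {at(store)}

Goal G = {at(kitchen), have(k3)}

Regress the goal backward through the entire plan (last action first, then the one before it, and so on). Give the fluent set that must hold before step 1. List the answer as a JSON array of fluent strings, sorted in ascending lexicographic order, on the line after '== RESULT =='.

Work backward from the goal:
  through step 3 (move(store,kitchen)): drop {at(kitchen)}, keep {have(k3)}, require {at(store), open(d_kitchen_store)}
    → {at(store), have(k3), open(d_kitchen_store)}
  through step 2 (grab(k3)): drop {have(k3)}, keep {at(store), open(d_kitchen_store)}, require {at(store), key_at(k3,store)}
    → {at(store), key_at(k3,store), open(d_kitchen_store)}
  through step 1 (move(kitchen,store)): drop {at(store)}, keep {key_at(k3,store), open(d_kitchen_store)}, require {at(kitchen), open(d_kitchen_store)}
    → {at(kitchen), key_at(k3,store), open(d_kitchen_store)}

== RESULT ==
["at(kitchen)", "key_at(k3,store)", "open(d_kitchen_store)"]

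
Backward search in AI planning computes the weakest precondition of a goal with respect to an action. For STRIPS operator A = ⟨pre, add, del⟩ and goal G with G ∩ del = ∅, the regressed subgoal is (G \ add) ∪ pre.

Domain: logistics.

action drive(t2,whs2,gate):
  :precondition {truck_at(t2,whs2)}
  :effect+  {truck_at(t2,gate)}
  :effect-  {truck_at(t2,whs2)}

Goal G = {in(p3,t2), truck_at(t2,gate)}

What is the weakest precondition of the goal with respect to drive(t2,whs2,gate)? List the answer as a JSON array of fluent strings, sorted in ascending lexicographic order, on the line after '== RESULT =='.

Regress:
  G ∩ del = {}  (empty — regression defined)
  G \ add = {in(p3,t2), truck_at(t2,gate)} \ {truck_at(t2,gate)} = {in(p3,t2)}
  ∪ pre   = {in(p3,t2)} ∪ {truck_at(t2,whs2)}
          = {in(p3,t2), truck_at(t2,whs2)}

== RESULT ==
["in(p3,t2)", "truck_at(t2,whs2)"]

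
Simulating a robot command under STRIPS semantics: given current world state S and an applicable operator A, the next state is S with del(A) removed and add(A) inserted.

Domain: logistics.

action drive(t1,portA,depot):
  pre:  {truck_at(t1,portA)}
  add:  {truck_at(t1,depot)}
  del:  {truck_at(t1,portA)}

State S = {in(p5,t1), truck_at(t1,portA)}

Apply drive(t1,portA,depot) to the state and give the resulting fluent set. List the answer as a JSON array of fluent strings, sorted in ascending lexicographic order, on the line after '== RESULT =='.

Progress:
  pre ⊆ S: {truck_at(t1,portA)} ⊆ S  — applicable
  S \ del = {in(p5,t1)}
  ∪ add   = {in(p5,t1), truck_at(t1,depot)}

== RESULT ==
["in(p5,t1)", "truck_at(t1,depot)"]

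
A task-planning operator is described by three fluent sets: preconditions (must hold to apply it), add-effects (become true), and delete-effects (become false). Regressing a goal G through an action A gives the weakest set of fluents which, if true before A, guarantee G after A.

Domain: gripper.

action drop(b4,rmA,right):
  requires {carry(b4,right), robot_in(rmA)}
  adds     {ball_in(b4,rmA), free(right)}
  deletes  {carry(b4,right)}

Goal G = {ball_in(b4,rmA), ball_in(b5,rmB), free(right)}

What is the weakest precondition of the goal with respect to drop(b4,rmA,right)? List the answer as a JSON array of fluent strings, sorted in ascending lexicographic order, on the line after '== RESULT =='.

Regress:
  G ∩ del = {}  (empty — regression defined)
  G \ add = {ball_in(b4,rmA), ball_in(b5,rmB), free(right)} \ {ball_in(b4,rmA), free(right)} = {ball_in(b5,rmB)}
  ∪ pre   = {ball_in(b5,rmB)} ∪ {carry(b4,right), robot_in(rmA)}
          = {ball_in(b5,rmB), carry(b4,right), robot_in(rmA)}

== RESULT ==
["ball_in(b5,rmB)", "carry(b4,right)", "robot_in(rmA)"]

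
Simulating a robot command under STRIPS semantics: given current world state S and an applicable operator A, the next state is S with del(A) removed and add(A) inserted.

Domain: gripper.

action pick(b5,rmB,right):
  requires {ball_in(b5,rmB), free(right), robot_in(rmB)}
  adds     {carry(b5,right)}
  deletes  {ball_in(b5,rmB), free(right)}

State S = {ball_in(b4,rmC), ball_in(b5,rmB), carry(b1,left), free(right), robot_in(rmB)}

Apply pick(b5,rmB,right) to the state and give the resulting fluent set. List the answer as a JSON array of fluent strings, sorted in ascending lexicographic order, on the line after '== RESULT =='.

Compute (S \ del) ∪ add:
  pre ⊆ S: {ball_in(b5,rmB), free(right), robot_in(rmB)} ⊆ S  — applicable
  S \ del = {ball_in(b4,rmC), carry(b1,left), robot_in(rmB)}
  ∪ add   = {ball_in(b4,rmC), carry(b1,left), carry(b5,right), robot_in(rmB)}

== RESULT ==
["ball_in(b4,rmC)", "carry(b1,left)", "carry(b5,right)", "robot_in(rmB)"]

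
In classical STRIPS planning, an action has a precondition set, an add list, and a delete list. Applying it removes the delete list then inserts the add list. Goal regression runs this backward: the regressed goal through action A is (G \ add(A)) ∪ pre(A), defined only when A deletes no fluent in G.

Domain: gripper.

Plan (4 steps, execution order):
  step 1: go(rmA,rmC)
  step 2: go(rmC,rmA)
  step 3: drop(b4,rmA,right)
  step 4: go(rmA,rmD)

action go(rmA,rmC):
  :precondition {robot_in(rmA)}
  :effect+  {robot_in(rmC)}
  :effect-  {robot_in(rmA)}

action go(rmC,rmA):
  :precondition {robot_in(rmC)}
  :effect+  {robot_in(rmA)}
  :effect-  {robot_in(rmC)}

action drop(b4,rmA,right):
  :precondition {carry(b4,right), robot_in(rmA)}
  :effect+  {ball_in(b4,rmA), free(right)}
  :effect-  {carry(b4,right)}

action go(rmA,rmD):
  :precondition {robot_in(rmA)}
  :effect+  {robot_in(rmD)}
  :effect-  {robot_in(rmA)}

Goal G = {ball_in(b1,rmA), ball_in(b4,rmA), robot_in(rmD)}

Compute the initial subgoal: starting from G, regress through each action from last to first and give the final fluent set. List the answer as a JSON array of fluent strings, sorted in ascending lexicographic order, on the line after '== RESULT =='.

Work backward from the goal:
  through step 4 (go(rmA,rmD)): drop {robot_in(rmD)}, keep {ball_in(b1,rmA), ball_in(b4,rmA)}, require {robot_in(rmA)}
    → {ball_in(b1,rmA), ball_in(b4,rmA), robot_in(rmA)}
  through step 3 (drop(b4,rmA,right)): drop {ball_in(b4,rmA)}, keep {ball_in(b1,rmA), robot_in(rmA)}, require {carry(b4,right), robot_in(rmA)}
    → {ball_in(b1,rmA), carry(b4,right), robot_in(rmA)}
  through step 2 (go(rmC,rmA)): drop {robot_in(rmA)}, keep {ball_in(b1,rmA), carry(b4,right)}, require {robot_in(rmC)}
    → {ball_in(b1,rmA), carry(b4,right), robot_in(rmC)}
  through step 1 (go(rmA,rmC)): drop {robot_in(rmC)}, keep {ball_in(b1,rmA), carry(b4,right)}, require {robot_in(rmA)}
    → {ball_in(b1,rmA), carry(b4,right), robot_in(rmA)}

== RESULT ==
["ball_in(b1,rmA)", "carry(b4,right)", "robot_in(rmA)"]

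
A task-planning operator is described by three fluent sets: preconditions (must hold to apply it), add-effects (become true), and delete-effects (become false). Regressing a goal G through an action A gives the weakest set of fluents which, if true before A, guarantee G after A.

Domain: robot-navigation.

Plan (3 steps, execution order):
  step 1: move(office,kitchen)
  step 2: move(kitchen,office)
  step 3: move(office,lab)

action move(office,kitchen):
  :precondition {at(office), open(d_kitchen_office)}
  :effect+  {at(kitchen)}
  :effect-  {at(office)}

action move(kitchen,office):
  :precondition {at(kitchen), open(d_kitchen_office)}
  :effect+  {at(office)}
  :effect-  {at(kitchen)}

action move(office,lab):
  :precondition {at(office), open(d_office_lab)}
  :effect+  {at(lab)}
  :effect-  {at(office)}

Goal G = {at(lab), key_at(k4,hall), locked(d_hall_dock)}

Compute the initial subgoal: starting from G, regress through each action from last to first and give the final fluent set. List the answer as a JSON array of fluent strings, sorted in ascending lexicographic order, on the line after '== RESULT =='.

Work backward from the goal:
  through step 3 (move(office,lab)): drop {at(lab)}, keep {key_at(k4,hall), locked(d_hall_dock)}, require {at(office), open(d_office_lab)}
    → {at(office), key_at(k4,hall), locked(d_hall_dock), open(d_office_lab)}
  through step 2 (move(kitchen,office)): drop {at(office)}, keep {key_at(k4,hall), locked(d_hall_dock), open(d_office_lab)}, require {at(kitchen), open(d_kitchen_office)}
    → {at(kitchen), key_at(k4,hall), locked(d_hall_dock), open(d_kitchen_office), open(d_office_lab)}
  through step 1 (move(office,kitchen)): drop {at(kitchen)}, keep {key_at(k4,hall), locked(d_hall_dock), open(d_kitchen_office), open(d_office_lab)}, require {at(office), open(d_kitchen_office)}
    → {at(office), key_at(k4,hall), locked(d_hall_dock), open(d_kitchen_office), open(d_office_lab)}

== RESULT ==
["at(office)", "key_at(k4,hall)", "locked(d_hall_dock)", "open(d_kitchen_office)", "open(d_office_lab)"]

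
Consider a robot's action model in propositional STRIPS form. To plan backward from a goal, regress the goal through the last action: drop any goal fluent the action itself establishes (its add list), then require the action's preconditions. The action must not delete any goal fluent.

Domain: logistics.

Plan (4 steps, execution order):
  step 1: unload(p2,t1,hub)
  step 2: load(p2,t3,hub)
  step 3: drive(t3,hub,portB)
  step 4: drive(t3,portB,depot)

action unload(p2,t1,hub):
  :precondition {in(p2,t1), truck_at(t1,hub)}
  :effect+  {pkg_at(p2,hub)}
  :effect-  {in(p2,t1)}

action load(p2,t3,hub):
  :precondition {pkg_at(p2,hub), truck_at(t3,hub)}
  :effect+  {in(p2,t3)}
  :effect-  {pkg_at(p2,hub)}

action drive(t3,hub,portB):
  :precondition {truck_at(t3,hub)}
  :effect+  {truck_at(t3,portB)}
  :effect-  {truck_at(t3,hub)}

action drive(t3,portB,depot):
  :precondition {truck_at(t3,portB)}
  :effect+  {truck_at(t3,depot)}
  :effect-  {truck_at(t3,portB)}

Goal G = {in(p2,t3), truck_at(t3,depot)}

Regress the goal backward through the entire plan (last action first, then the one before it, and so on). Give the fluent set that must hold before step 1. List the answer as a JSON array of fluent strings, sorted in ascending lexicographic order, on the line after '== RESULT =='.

Regress step by step:
  through step 4 (drive(t3,portB,depot)): drop {truck_at(t3,depot)}, keep {in(p2,t3)}, require {truck_at(t3,portB)}
    → {in(p2,t3), truck_at(t3,portB)}
  through step 3 (drive(t3,hub,portB)): drop {truck_at(t3,portB)}, keep {in(p2,t3)}, require {truck_at(t3,hub)}
    → {in(p2,t3), truck_at(t3,hub)}
  through step 2 (load(p2,t3,hub)): drop {in(p2,t3)}, keep {truck_at(t3,hub)}, require {pkg_at(p2,hub), truck_at(t3,hub)}
    → {pkg_at(p2,hub), truck_at(t3,hub)}
  through step 1 (unload(p2,t1,hub)): drop {pkg_at(p2,hub)}, keep {truck_at(t3,hub)}, require {in(p2,t1), truck_at(t1,hub)}
    → {in(p2,t1), truck_at(t1,hub), truck_at(t3,hub)}

== RESULT ==
["in(p2,t1)", "truck_at(t1,hub)", "truck_at(t3,hub)"]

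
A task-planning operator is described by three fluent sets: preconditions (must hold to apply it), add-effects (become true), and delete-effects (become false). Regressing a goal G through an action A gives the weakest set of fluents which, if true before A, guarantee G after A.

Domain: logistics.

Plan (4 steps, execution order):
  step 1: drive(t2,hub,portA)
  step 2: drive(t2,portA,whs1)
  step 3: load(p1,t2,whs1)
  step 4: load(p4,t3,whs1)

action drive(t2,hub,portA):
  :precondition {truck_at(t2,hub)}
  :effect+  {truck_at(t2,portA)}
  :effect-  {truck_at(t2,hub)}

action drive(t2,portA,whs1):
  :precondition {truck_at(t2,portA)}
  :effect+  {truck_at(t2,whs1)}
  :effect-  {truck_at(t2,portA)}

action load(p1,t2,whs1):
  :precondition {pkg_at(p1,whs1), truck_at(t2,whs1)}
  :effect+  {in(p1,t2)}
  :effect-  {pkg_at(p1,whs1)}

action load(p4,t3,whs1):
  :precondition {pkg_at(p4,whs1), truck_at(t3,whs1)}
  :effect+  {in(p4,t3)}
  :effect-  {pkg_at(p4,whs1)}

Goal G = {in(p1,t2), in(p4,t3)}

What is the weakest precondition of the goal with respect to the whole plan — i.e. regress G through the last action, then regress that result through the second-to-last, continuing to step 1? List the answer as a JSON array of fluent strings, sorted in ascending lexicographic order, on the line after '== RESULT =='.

Regress step by step:
  through step 4 (load(p4,t3,whs1)): drop {in(p4,t3)}, keep {in(p1,t2)}, require {pkg_at(p4,whs1), truck_at(t3,whs1)}
    → {in(p1,t2), pkg_at(p4,whs1), truck_at(t3,whs1)}
  through step 3 (load(p1,t2,whs1)): drop {in(p1,t2)}, keep {pkg_at(p4,whs1), truck_at(t3,whs1)}, require {pkg_at(p1,whs1), truck_at(t2,whs1)}
    → {pkg_at(p1,whs1), pkg_at(p4,whs1), truck_at(t2,whs1), truck_at(t3,whs1)}
  through step 2 (drive(t2,portA,whs1)): drop {truck_at(t2,whs1)}, keep {pkg_at(p1,whs1), pkg_at(p4,whs1), truck_at(t3,whs1)}, require {truck_at(t2,portA)}
    → {pkg_at(p1,whs1), pkg_at(p4,whs1), truck_at(t2,portA), truck_at(t3,whs1)}
  through step 1 (drive(t2,hub,portA)): drop {truck_at(t2,portA)}, keep {pkg_at(p1,whs1), pkg_at(p4,whs1), truck_at(t3,whs1)}, require {truck_at(t2,hub)}
    → {pkg_at(p1,whs1), pkg_at(p4,whs1), truck_at(t2,hub), truck_at(t3,whs1)}

== RESULT ==
["pkg_at(p1,whs1)", "pkg_at(p4,whs1)", "truck_at(t2,hub)", "truck_at(t3,whs1)"]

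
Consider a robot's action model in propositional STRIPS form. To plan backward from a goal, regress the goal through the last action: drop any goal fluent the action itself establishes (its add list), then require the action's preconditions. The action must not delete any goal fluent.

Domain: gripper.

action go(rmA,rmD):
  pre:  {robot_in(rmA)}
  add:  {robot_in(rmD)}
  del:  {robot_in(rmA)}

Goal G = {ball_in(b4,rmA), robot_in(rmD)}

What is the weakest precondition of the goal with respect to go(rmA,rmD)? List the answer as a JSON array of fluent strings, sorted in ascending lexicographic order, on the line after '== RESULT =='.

Regress:
  G ∩ del = {}  (empty — regression defined)
  G \ add = {ball_in(b4,rmA), robot_in(rmD)} \ {robot_in(rmD)} = {ball_in(b4,rmA)}
  ∪ pre   = {ball_in(b4,rmA)} ∪ {robot_in(rmA)}
          = {ball_in(b4,rmA), robot_in(rmA)}

== RESULT ==
["ball_in(b4,rmA)", "robot_in(rmA)"]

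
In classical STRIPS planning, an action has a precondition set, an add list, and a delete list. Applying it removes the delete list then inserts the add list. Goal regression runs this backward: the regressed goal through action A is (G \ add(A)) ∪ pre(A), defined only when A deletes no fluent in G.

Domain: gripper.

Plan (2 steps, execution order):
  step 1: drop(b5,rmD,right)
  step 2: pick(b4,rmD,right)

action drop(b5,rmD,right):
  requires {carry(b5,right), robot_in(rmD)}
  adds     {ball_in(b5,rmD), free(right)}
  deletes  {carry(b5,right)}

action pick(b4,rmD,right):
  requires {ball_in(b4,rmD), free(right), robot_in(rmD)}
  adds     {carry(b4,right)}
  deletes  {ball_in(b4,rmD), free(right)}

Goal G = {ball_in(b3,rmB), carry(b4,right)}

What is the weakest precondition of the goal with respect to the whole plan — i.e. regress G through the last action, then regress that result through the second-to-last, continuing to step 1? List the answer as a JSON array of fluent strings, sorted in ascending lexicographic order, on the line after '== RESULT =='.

Work backward from the goal:
  through step 2 (pick(b4,rmD,right)): drop {carry(b4,right)}, keep {ball_in(b3,rmB)}, require {ball_in(b4,rmD), free(right), robot_in(rmD)}
    → {ball_in(b3,rmB), ball_in(b4,rmD), free(right), robot_in(rmD)}
  through step 1 (drop(b5,rmD,right)): drop {free(right)}, keep {ball_in(b3,rmB), ball_in(b4,rmD), robot_in(rmD)}, require {carry(b5,right), robot_in(rmD)}
    → {ball_in(b3,rmB), ball_in(b4,rmD), carry(b5,right), robot_in(rmD)}

== RESULT ==
["ball_in(b3,rmB)", "ball_in(b4,rmD)", "carry(b5,right)", "robot_in(rmD)"]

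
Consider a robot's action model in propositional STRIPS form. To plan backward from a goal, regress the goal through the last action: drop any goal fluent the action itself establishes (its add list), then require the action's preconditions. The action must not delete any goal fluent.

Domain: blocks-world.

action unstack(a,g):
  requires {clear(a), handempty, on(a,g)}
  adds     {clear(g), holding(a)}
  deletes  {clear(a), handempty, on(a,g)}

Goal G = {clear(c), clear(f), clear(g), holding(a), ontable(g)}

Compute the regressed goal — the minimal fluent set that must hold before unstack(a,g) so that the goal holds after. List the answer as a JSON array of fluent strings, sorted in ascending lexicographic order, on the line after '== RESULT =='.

Regress:
  G ∩ del = {}  (empty — regression defined)
  G \ add = {clear(c), clear(f), clear(g), holding(a), ontable(g)} \ {clear(g), holding(a)} = {clear(c), clear(f), ontable(g)}
  ∪ pre   = {clear(c), clear(f), ontable(g)} ∪ {clear(a), handempty, on(a,g)}
          = {clear(a), clear(c), clear(f), handempty, on(a,g), ontable(g)}

== RESULT ==
["clear(a)", "clear(c)", "clear(f)", "handempty", "on(a,g)", "ontable(g)"]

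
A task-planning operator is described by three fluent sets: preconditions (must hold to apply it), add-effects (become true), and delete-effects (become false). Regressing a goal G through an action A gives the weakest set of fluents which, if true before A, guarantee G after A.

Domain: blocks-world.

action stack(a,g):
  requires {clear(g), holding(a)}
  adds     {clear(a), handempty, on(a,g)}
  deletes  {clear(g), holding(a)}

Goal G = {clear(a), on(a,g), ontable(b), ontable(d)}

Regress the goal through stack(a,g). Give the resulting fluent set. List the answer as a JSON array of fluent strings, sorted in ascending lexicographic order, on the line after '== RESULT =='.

Compute (G \ add) ∪ pre:
  G ∩ del = {}  (empty — regression defined)
  G \ add = {clear(a), on(a,g), ontable(b), ontable(d)} \ {clear(a), handempty, on(a,g)} = {ontable(b), ontable(d)}
  ∪ pre   = {ontable(b), ontable(d)} ∪ {clear(g), holding(a)}
          = {clear(g), holding(a), ontable(b), ontable(d)}

== RESULT ==
["clear(g)", "holding(a)", "ontable(b)", "ontable(d)"]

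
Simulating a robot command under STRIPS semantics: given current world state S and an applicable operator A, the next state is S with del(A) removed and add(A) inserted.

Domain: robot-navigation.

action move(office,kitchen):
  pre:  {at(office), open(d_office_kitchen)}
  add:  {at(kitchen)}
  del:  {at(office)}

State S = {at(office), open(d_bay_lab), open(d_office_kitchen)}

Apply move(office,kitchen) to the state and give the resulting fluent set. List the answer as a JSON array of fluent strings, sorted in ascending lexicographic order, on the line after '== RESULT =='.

Progress:
  pre ⊆ S: {at(office), open(d_office_kitchen)} ⊆ S  — applicable
  S \ del = {open(d_bay_lab), open(d_office_kitchen)}
  ∪ add   = {at(kitchen), open(d_bay_lab), open(d_office_kitchen)}

== RESULT ==
["at(kitchen)", "open(d_bay_lab)", "open(d_office_kitchen)"]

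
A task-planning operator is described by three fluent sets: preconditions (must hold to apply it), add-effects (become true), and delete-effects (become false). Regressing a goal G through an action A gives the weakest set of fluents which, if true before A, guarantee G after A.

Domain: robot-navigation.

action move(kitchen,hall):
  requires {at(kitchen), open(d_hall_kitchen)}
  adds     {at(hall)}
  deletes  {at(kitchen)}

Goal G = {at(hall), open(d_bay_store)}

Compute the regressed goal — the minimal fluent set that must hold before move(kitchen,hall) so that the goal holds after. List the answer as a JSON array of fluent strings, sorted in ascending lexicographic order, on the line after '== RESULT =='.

Regress:
  G ∩ del = {}  (empty — regression defined)
  G \ add = {at(hall), open(d_bay_store)} \ {at(hall)} = {open(d_bay_store)}
  ∪ pre   = {open(d_bay_store)} ∪ {at(kitchen), open(d_hall_kitchen)}
          = {at(kitchen), open(d_bay_store), open(d_hall_kitchen)}

== RESULT ==
["at(kitchen)", "open(d_bay_store)", "open(d_hall_kitchen)"]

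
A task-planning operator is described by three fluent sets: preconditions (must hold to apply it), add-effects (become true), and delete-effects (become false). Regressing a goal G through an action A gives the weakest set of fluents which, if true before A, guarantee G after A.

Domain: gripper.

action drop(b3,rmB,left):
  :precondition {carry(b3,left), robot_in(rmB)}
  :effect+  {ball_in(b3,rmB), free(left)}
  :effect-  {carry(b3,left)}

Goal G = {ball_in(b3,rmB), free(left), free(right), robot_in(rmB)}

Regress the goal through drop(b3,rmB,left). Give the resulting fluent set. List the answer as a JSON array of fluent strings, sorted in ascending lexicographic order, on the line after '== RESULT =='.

Regress:
  G ∩ del = {}  (empty — regression defined)
  G \ add = {ball_in(b3,rmB), free(left), free(right), robot_in(rmB)} \ {ball_in(b3,rmB), free(left)} = {free(right), robot_in(rmB)}
  ∪ pre   = {free(right), robot_in(rmB)} ∪ {carry(b3,left), robot_in(rmB)}
          = {carry(b3,left), free(right), robot_in(rmB)}

== RESULT ==
["carry(b3,left)", "free(right)", "robot_in(rmB)"]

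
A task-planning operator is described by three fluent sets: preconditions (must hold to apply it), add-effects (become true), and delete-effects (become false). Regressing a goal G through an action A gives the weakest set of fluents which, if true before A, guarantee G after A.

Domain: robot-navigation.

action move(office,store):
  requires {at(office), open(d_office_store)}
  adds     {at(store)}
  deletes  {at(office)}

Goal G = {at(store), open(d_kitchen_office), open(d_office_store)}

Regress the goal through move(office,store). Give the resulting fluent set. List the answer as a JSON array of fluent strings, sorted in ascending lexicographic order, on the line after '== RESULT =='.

Compute (G \ add) ∪ pre:
  G ∩ del = {}  (empty — regression defined)
  G \ add = {at(store), open(d_kitchen_office), open(d_office_store)} \ {at(store)} = {open(d_kitchen_office), open(d_office_store)}
  ∪ pre   = {open(d_kitchen_office), open(d_office_store)} ∪ {at(office), open(d_office_store)}
          = {at(office), open(d_kitchen_office), open(d_office_store)}

== RESULT ==
["at(office)", "open(d_kitchen_office)", "open(d_office_store)"]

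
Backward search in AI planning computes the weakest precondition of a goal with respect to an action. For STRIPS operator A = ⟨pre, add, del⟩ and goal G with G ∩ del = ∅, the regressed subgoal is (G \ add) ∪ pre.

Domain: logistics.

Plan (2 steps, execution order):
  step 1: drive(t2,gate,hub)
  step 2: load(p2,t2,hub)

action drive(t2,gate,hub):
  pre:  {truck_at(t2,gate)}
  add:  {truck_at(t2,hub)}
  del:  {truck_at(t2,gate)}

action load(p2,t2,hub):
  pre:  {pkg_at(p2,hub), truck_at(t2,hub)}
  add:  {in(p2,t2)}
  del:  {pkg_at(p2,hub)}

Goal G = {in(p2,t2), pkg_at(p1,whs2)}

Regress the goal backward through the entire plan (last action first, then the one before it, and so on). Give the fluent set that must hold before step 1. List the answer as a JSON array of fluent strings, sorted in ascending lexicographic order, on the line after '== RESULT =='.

Regress step by step:
  through step 2 (load(p2,t2,hub)): drop {in(p2,t2)}, keep {pkg_at(p1,whs2)}, require {pkg_at(p2,hub), truck_at(t2,hub)}
    → {pkg_at(p1,whs2), pkg_at(p2,hub), truck_at(t2,hub)}
  through step 1 (drive(t2,gate,hub)): drop {truck_at(t2,hub)}, keep {pkg_at(p1,whs2), pkg_at(p2,hub)}, require {truck_at(t2,gate)}
    → {pkg_at(p1,whs2), pkg_at(p2,hub), truck_at(t2,gate)}

== RESULT ==
["pkg_at(p1,whs2)", "pkg_at(p2,hub)", "truck_at(t2,gate)"]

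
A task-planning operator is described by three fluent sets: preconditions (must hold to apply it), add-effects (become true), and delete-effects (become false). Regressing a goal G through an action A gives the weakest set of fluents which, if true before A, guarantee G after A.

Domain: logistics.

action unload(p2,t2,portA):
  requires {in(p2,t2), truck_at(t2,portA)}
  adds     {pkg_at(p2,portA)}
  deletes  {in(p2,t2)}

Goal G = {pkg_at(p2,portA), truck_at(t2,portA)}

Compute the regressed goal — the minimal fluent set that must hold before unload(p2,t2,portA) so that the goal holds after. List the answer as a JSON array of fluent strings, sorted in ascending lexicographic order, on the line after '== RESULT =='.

Compute (G \ add) ∪ pre:
  G ∩ del = {}  (empty — regression defined)
  G \ add = {pkg_at(p2,portA), truck_at(t2,portA)} \ {pkg_at(p2,portA)} = {truck_at(t2,portA)}
  ∪ pre   = {truck_at(t2,portA)} ∪ {in(p2,t2), truck_at(t2,portA)}
          = {in(p2,t2), truck_at(t2,portA)}

== RESULT ==
["in(p2,t2)", "truck_at(t2,portA)"]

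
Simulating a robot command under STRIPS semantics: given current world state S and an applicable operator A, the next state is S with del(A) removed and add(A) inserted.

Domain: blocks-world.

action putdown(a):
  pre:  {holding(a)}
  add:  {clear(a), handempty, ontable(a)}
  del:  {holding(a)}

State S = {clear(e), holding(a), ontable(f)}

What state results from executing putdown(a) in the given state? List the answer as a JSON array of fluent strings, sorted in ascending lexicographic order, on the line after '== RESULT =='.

Progress:
  pre ⊆ S: {holding(a)} ⊆ S  — applicable
  S \ del = {clear(e), ontable(f)}
  ∪ add   = {clear(a), clear(e), handempty, ontable(a), ontable(f)}

== RESULT ==
["clear(a)", "clear(e)", "handempty", "ontable(a)", "ontable(f)"]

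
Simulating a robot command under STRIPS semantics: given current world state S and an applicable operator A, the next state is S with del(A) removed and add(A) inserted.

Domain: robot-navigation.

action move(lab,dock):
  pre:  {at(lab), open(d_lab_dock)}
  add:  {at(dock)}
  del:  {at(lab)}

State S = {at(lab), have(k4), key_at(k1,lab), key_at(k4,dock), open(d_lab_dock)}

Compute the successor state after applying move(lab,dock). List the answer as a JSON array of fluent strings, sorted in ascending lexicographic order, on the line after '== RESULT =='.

Progress:
  pre ⊆ S: {at(lab), open(d_lab_dock)} ⊆ S  — applicable
  S \ del = {have(k4), key_at(k1,lab), key_at(k4,dock), open(d_lab_dock)}
  ∪ add   = {at(dock), have(k4), key_at(k1,lab), key_at(k4,dock), open(d_lab_dock)}

== RESULT ==
["at(dock)", "have(k4)", "key_at(k1,lab)", "key_at(k4,dock)", "open(d_lab_dock)"]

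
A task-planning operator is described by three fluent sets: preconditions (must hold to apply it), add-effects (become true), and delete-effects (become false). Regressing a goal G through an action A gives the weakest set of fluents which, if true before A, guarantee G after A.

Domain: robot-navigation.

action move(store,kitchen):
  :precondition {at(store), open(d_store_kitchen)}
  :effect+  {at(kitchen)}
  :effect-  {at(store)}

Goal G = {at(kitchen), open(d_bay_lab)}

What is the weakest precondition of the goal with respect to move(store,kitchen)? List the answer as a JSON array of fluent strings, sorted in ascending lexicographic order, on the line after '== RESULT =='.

Regress:
  G ∩ del = {}  (empty — regression defined)
  G \ add = {at(kitchen), open(d_bay_lab)} \ {at(kitchen)} = {open(d_bay_lab)}
  ∪ pre   = {open(d_bay_lab)} ∪ {at(store), open(d_store_kitchen)}
          = {at(store), open(d_bay_lab), open(d_store_kitchen)}

== RESULT ==
["at(store)", "open(d_bay_lab)", "open(d_store_kitchen)"]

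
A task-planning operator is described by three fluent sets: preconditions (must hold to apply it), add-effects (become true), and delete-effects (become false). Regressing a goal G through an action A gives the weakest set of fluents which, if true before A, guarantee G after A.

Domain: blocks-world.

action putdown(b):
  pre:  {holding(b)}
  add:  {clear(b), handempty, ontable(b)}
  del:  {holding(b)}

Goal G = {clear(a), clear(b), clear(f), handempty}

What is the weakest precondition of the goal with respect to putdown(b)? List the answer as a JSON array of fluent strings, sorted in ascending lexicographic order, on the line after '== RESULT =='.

Compute (G \ add) ∪ pre:
  G ∩ del = {}  (empty — regression defined)
  G \ add = {clear(a), clear(b), clear(f), handempty} \ {clear(b), handempty, ontable(b)} = {clear(a), clear(f)}
  ∪ pre   = {clear(a), clear(f)} ∪ {holding(b)}
          = {clear(a), clear(f), holding(b)}

== RESULT ==
["clear(a)", "clear(f)", "holding(b)"]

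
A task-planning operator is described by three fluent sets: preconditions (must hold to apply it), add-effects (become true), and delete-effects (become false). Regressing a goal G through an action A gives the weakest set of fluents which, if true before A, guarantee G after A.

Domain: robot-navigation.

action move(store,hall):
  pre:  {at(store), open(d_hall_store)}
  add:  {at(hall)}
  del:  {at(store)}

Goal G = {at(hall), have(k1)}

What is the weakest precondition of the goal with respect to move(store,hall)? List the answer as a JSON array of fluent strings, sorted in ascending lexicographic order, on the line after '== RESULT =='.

Compute (G \ add) ∪ pre:
  G ∩ del = {}  (empty — regression defined)
  G \ add = {at(hall), have(k1)} \ {at(hall)} = {have(k1)}
  ∪ pre   = {have(k1)} ∪ {at(store), open(d_hall_store)}
          = {at(store), have(k1), open(d_hall_store)}

== RESULT ==
["at(store)", "have(k1)", "open(d_hall_store)"]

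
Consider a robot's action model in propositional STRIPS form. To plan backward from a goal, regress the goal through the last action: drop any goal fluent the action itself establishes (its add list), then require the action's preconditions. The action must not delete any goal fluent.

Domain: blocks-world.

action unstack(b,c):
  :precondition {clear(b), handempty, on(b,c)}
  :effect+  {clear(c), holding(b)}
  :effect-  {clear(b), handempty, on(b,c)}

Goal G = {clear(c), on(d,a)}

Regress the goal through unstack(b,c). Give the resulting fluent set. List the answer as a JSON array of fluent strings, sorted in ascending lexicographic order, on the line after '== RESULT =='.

Compute (G \ add) ∪ pre:
  G ∩ del = {}  (empty — regression defined)
  G \ add = {clear(c), on(d,a)} \ {clear(c), holding(b)} = {on(d,a)}
  ∪ pre   = {on(d,a)} ∪ {clear(b), handempty, on(b,c)}
          = {clear(b), handempty, on(b,c), on(d,a)}

== RESULT ==
["clear(b)", "handempty", "on(b,c)", "on(d,a)"]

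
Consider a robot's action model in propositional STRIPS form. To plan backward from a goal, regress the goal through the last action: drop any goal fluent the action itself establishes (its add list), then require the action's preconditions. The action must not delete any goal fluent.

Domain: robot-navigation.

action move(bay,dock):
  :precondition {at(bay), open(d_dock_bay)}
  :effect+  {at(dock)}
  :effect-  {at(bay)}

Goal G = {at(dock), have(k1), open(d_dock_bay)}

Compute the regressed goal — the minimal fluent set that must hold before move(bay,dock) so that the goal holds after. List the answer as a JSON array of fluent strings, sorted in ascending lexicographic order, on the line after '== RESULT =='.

Compute (G \ add) ∪ pre:
  G ∩ del = {}  (empty — regression defined)
  G \ add = {at(dock), have(k1), open(d_dock_bay)} \ {at(dock)} = {have(k1), open(d_dock_bay)}
  ∪ pre   = {have(k1), open(d_dock_bay)} ∪ {at(bay), open(d_dock_bay)}
          = {at(bay), have(k1), open(d_dock_bay)}

== RESULT ==
["at(bay)", "have(k1)", "open(d_dock_bay)"]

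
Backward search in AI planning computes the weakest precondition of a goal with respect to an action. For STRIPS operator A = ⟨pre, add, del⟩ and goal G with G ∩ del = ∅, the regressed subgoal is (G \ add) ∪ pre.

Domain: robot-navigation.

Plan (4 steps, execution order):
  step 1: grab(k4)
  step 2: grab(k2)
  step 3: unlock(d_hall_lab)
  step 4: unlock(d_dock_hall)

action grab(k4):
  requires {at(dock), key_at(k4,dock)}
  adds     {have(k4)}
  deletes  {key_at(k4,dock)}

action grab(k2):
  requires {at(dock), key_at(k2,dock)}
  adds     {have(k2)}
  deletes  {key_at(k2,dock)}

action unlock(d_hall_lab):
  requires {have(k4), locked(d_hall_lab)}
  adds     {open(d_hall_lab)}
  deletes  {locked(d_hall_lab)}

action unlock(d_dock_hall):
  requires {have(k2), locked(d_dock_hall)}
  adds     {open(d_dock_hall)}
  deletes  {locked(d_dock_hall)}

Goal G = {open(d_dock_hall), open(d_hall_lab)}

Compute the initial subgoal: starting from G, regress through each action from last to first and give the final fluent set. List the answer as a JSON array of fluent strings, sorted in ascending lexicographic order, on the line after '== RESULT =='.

Regress step by step:
  through step 4 (unlock(d_dock_hall)): drop {open(d_dock_hall)}, keep {open(d_hall_lab)}, require {have(k2), locked(d_dock_hall)}
    → {have(k2), locked(d_dock_hall), open(d_hall_lab)}
  through step 3 (unlock(d_hall_lab)): drop {open(d_hall_lab)}, keep {have(k2), locked(d_dock_hall)}, require {have(k4), locked(d_hall_lab)}
    → {have(k2), have(k4), locked(d_dock_hall), locked(d_hall_lab)}
  through step 2 (grab(k2)): drop {have(k2)}, keep {have(k4), locked(d_dock_hall), locked(d_hall_lab)}, require {at(dock), key_at(k2,dock)}
    → {at(dock), have(k4), key_at(k2,dock), locked(d_dock_hall), locked(d_hall_lab)}
  through step 1 (grab(k4)): drop {have(k4)}, keep {at(dock), key_at(k2,dock), locked(d_dock_hall), locked(d_hall_lab)}, require {at(dock), key_at(k4,dock)}
    → {at(dock), key_at(k2,dock), key_at(k4,dock), locked(d_dock_hall), locked(d_hall_lab)}

== RESULT ==
["at(dock)", "key_at(k2,dock)", "key_at(k4,dock)", "locked(d_dock_hall)", "locked(d_hall_lab)"]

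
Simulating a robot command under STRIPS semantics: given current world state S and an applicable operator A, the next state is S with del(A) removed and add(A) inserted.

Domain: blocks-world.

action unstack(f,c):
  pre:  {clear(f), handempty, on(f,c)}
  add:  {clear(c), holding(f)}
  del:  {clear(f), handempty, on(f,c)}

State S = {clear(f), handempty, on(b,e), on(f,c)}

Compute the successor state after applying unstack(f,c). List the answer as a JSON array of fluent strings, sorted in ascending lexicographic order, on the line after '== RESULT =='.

Compute (S \ del) ∪ add:
  pre ⊆ S: {clear(f), handempty, on(f,c)} ⊆ S  — applicable
  S \ del = {on(b,e)}
  ∪ add   = {clear(c), holding(f), on(b,e)}

== RESULT ==
["clear(c)", "holding(f)", "on(b,e)"]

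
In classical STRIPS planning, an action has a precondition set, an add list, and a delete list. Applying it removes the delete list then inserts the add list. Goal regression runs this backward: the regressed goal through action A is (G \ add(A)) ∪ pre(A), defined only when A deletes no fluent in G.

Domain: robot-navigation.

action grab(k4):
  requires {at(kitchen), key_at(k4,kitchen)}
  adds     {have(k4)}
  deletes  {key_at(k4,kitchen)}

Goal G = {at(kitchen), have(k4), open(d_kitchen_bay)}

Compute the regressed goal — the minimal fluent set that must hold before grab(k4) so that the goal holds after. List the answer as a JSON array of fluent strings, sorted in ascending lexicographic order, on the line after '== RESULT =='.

Regress:
  G ∩ del = {}  (empty — regression defined)
  G \ add = {at(kitchen), have(k4), open(d_kitchen_bay)} \ {have(k4)} = {at(kitchen), open(d_kitchen_bay)}
  ∪ pre   = {at(kitchen), open(d_kitchen_bay)} ∪ {at(kitchen), key_at(k4,kitchen)}
          = {at(kitchen), key_at(k4,kitchen), open(d_kitchen_bay)}

== RESULT ==
["at(kitchen)", "key_at(k4,kitchen)", "open(d_kitchen_bay)"]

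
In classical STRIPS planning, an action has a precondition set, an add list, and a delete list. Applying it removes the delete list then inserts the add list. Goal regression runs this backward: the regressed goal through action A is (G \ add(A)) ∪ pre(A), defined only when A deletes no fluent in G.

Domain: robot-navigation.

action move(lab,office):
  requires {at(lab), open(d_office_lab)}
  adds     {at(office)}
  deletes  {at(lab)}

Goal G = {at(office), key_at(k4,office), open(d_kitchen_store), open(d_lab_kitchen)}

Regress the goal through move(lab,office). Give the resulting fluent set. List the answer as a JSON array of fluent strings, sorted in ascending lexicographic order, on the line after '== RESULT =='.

Compute (G \ add) ∪ pre:
  G ∩ del = {}  (empty — regression defined)
  G \ add = {at(office), key_at(k4,office), open(d_kitchen_store), open(d_lab_kitchen)} \ {at(office)} = {key_at(k4,office), open(d_kitchen_store), open(d_lab_kitchen)}
  ∪ pre   = {key_at(k4,office), open(d_kitchen_store), open(d_lab_kitchen)} ∪ {at(lab), open(d_office_lab)}
          = {at(lab), key_at(k4,office), open(d_kitchen_store), open(d_lab_kitchen), open(d_office_lab)}

== RESULT ==
["at(lab)", "key_at(k4,office)", "open(d_kitchen_store)", "open(d_lab_kitchen)", "open(d_office_lab)"]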